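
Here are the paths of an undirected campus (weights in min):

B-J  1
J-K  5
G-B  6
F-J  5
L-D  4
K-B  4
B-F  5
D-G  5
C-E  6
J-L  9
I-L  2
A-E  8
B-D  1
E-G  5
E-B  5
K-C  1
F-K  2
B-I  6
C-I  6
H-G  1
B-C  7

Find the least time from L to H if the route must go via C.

20 min

Shortest L→C: L → I → C = 8
Best C to H: C → K → B → G → H costing 12
Total via C: 8 + 12 = 20 min.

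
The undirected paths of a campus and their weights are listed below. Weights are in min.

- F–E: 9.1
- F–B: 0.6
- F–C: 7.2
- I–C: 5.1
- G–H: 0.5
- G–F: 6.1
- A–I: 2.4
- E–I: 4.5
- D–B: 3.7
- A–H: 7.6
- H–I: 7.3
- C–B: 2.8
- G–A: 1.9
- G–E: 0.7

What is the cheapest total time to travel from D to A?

Running Dijkstra from D:
D: 0
B: 3.7  (via D)
F: 4.3  (via B)
C: 6.5  (via B)
G: 10.4  (via F)
H: 10.9  (via G)
E: 11.1  (via G)
I: 11.6  (via C)
A: 12.3  (via G)
Shortest route: D → B → F → G → A = 12.3 min.

12.3 min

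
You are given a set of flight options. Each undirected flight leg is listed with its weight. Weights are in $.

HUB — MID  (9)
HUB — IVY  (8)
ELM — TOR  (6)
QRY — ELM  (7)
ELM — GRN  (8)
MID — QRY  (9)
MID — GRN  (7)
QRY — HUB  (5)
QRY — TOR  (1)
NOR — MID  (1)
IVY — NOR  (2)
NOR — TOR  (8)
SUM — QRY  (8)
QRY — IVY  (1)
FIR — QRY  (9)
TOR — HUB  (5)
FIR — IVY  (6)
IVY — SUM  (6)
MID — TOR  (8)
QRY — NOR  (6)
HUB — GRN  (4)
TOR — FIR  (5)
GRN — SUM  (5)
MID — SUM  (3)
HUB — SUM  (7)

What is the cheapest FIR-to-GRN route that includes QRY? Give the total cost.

$15

Shortest FIR→QRY: FIR–TOR–QRY = 6
Shortest QRY→GRN: QRY–HUB–GRN = 9
Total via QRY: 6 + 9 = $15.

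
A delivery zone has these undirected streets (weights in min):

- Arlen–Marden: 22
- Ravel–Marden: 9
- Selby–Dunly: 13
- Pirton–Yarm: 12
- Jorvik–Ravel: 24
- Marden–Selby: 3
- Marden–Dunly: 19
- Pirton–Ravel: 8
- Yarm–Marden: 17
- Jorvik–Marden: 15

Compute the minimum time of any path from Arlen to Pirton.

39 min

Compare a few routes:
Arlen - Marden - Ravel - Pirton: 22+9+8 = 39
Arlen - Marden - Yarm - Pirton: 22+17+12 = 51
Cheapest is Arlen - Marden - Ravel - Pirton at 39 min.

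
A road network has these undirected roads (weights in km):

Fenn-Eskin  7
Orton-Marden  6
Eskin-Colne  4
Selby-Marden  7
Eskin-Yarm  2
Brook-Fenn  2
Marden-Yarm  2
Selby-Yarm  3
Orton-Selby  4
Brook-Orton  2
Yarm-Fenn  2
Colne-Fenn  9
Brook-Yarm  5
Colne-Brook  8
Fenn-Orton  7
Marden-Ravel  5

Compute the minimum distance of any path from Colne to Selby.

9 km

Settle nodes by increasing distance from Colne:
Colne: 0
Eskin: 4  (via Colne)
Yarm: 6  (via Eskin)
Marden: 8  (via Yarm)
Brook: 8  (via Colne)
Fenn: 8  (via Yarm)
Selby: 9  (via Yarm)
Shortest route: Colne–Eskin–Yarm–Selby = 9 km.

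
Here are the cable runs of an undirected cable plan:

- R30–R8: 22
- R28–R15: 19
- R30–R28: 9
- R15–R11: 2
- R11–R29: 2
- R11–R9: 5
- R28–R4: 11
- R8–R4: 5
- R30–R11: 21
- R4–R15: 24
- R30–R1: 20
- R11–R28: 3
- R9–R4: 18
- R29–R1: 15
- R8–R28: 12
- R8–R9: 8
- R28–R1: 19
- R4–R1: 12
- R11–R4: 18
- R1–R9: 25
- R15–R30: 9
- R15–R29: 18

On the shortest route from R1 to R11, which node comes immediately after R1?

Candidate routes:
R1–R4–R28–R11: 12+11+3 = 26
R1–R28–R11: 19+3 = 22
R1–R29–R11: 15+2 = 17
R1–R9–R11: 25+5 = 30
Cheapest is R1–R29–R11 at 17.
So from R1 the first move is to R29.

R29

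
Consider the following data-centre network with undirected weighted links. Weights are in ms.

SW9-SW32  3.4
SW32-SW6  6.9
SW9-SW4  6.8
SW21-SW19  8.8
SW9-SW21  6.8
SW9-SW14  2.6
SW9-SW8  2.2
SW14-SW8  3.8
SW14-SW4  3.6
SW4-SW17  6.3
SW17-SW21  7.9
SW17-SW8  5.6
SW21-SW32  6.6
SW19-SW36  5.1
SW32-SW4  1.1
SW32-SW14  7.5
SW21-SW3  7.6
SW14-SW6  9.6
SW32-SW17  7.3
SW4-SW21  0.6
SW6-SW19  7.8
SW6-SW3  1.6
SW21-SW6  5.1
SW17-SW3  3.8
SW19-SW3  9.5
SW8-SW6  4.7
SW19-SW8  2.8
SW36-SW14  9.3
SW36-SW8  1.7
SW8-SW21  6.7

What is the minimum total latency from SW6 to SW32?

6.8 ms

Candidate routes:
SW6 → SW32: 6.9 = 6.9
SW6 → SW3 → SW21 → SW4 → SW32: 1.6+7.6+0.6+1.1 = 10.9
SW6 → SW21 → SW4 → SW32: 5.1+0.6+1.1 = 6.8
SW6 → SW8 → SW9 → SW32: 4.7+2.2+3.4 = 10.3
Cheapest is SW6 → SW21 → SW4 → SW32 at 6.8 ms.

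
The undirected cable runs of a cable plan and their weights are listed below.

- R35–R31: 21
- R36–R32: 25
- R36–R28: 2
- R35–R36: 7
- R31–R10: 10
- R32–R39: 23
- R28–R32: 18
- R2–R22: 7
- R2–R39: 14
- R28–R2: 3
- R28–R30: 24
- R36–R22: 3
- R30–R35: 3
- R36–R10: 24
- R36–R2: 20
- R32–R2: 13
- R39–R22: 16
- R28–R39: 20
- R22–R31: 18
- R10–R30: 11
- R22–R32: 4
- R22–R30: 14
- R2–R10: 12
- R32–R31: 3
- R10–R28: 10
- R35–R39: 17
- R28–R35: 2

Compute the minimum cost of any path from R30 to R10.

Settle nodes by increasing distance from R30:
R30: 0
R35: 3  (via R30)
R28: 5  (via R35)
R36: 7  (via R28)
R2: 8  (via R28)
R22: 10  (via R36)
R10: 11  (via R30)
Shortest route: R30 → R10 = 11.

11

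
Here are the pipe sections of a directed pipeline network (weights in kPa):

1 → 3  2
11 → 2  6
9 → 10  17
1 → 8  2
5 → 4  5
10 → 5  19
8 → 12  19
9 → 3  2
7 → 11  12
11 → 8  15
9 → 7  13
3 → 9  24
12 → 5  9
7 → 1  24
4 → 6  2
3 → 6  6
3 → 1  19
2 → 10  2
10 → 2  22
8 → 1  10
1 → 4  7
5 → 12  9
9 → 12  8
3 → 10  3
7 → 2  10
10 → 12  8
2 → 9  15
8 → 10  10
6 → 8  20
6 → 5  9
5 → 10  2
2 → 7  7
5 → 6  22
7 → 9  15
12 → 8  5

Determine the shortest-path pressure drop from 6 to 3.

32 kPa

Compare a few routes:
6 → 5 → 10 → 12 → 8 → 1 → 3: 9+2+8+5+10+2 = 36
6 → 5 → 12 → 8 → 1 → 3: 9+9+5+10+2 = 35
6 → 8 → 1 → 3: 20+10+2 = 32
The minimum is 32 kPa via 6 → 8 → 1 → 3.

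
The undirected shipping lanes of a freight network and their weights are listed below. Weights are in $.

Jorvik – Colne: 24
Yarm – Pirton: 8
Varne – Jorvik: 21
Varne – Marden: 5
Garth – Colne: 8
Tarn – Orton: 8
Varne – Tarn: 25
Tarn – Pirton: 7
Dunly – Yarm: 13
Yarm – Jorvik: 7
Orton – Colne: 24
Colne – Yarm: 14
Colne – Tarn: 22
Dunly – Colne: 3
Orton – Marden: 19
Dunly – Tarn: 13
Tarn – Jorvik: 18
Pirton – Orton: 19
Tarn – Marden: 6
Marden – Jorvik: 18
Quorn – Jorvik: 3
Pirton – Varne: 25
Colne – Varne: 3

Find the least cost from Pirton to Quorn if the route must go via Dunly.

$43

Best Pirton to Dunly: Pirton → Tarn → Dunly costing 20
Shortest Dunly→Quorn: Dunly → Yarm → Jorvik → Quorn = 23
Total via Dunly: 20 + 23 = $43.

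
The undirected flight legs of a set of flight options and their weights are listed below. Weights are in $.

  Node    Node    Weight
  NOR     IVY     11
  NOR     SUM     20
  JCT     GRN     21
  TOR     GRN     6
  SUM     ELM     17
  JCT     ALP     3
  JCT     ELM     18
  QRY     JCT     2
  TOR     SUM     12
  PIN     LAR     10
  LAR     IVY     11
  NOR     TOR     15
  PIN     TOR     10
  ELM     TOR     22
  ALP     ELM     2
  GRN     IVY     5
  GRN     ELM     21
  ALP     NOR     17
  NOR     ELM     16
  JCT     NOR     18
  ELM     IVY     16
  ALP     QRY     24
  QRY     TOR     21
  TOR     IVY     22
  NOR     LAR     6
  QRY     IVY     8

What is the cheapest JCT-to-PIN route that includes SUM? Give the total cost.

Shortest JCT→SUM: JCT → ALP → ELM → SUM = 22
Shortest SUM→PIN: SUM → TOR → PIN = 22
Total via SUM: 22 + 22 = $44.

$44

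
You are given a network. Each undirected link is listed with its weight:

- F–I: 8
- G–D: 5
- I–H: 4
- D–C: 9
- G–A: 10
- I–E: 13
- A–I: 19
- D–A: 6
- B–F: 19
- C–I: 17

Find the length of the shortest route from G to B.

Compare a few routes:
G–D–A–I–F–B: 5+6+19+8+19 = 57
G–A–I–F–B: 10+19+8+19 = 56
The minimum is 56 via G–A–I–F–B.

56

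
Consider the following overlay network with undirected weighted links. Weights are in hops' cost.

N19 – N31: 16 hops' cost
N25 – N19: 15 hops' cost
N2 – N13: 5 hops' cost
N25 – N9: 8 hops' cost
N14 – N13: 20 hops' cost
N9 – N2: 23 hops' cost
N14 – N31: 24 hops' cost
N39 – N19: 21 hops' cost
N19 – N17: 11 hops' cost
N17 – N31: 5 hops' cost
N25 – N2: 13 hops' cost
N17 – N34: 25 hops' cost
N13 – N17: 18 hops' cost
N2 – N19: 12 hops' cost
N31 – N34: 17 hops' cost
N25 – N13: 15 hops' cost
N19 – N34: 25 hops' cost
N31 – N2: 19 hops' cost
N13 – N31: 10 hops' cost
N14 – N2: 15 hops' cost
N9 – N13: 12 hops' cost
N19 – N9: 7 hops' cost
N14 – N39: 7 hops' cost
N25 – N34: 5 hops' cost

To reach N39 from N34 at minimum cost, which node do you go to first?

N25

Candidate routes:
N34 → N25 → N2 → N14 → N39: 5+13+15+7 = 40
N34 → N25 → N19 → N39: 5+15+21 = 41
The minimum is 40 hops' cost via N34 → N25 → N2 → N14 → N39.
So from N34 the first move is to N25.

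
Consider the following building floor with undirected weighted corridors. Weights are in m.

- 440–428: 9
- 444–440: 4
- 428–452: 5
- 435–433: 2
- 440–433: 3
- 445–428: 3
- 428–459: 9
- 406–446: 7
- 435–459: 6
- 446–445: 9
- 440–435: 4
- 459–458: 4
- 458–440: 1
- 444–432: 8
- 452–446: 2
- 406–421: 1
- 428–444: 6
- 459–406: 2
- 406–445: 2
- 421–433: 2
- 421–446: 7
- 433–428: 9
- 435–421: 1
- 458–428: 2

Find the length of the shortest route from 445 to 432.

Settle nodes by increasing distance from 445:
445: 0
406: 2  (via 445)
428: 3  (via 445)
421: 3  (via 406)
435: 4  (via 421)
459: 4  (via 406)
433: 5  (via 421)
458: 5  (via 428)
440: 6  (via 458)
452: 8  (via 428)
446: 9  (via 445)
444: 9  (via 428)
432: 17  (via 444)
Shortest route: 445 → 428 → 444 → 432 = 17 m.

17 m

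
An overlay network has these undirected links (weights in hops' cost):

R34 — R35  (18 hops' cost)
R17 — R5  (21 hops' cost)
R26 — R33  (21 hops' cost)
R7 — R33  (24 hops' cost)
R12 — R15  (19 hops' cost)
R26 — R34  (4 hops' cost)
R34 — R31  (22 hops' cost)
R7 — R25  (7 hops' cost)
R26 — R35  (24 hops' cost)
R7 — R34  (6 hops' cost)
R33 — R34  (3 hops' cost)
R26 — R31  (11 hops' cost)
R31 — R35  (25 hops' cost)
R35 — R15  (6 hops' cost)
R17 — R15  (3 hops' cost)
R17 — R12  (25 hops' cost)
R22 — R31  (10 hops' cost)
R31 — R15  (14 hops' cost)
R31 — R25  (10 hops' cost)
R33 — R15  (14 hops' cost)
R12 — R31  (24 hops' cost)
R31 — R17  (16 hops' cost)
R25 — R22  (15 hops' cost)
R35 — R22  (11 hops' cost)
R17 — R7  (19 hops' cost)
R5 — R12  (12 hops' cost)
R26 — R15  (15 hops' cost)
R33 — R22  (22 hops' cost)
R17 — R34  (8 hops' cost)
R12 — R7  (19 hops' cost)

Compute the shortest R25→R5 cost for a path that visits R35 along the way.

56 hops' cost

Best R25 to R35: R25–R22–R35 costing 26
Shortest R35→R5: R35–R15–R17–R5 = 30
Total via R35: 26 + 30 = 56 hops' cost.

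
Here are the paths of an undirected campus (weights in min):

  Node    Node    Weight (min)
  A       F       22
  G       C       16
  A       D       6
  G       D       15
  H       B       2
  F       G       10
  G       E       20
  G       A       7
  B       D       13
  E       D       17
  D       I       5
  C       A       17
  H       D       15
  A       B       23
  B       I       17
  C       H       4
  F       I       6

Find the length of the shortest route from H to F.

25 min

Enumerating some paths:
H - B - D - I - F: 2+13+5+6 = 26
H - B - I - F: 2+17+6 = 25
H - D - I - F: 15+5+6 = 26
H - C - G - F: 4+16+10 = 30
The minimum is 25 min via H - B - I - F.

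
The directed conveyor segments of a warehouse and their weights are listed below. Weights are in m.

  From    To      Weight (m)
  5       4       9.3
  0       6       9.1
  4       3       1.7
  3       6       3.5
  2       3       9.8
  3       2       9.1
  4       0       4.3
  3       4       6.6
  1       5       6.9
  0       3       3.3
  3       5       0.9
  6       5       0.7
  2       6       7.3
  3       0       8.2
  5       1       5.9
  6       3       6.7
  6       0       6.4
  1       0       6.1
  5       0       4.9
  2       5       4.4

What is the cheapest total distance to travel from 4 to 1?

Running Dijkstra from 4:
4: 0
3: 1.7  (via 4)
5: 2.6  (via 3)
0: 4.3  (via 4)
6: 5.2  (via 3)
1: 8.5  (via 5)
Shortest route: 4–3–5–1 = 8.5 m.

8.5 m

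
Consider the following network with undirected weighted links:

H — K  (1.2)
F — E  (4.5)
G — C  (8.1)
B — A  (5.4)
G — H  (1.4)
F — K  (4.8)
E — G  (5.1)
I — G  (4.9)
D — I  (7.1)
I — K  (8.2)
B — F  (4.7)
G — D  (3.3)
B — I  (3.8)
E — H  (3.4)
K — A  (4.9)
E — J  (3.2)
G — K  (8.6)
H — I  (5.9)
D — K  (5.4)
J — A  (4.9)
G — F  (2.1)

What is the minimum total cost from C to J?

Enumerating some paths:
C → G → E → J: 8.1+5.1+3.2 = 16.4
C → G → F → E → J: 8.1+2.1+4.5+3.2 = 17.9
C → G → H → E → J: 8.1+1.4+3.4+3.2 = 16.1
The minimum is 16.1 via C → G → H → E → J.

16.1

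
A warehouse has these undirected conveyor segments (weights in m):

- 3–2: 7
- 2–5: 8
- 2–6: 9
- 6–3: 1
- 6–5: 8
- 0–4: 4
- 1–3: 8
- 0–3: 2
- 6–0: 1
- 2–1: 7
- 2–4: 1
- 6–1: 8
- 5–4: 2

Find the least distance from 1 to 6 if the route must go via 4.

Best 1 to 4: 1 → 2 → 4 costing 8
Shortest 4→6: 4 → 0 → 6 = 5
Total via 4: 8 + 5 = 13 m.

13 m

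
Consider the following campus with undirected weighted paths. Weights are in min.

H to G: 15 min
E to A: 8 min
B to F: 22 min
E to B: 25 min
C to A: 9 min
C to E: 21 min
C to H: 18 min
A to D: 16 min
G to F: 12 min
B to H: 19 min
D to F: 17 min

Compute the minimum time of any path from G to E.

50 min

Running Dijkstra from G:
G: 0
F: 12  (via G)
H: 15  (via G)
D: 29  (via F)
C: 33  (via H)
B: 34  (via F)
A: 42  (via C)
E: 50  (via A)
Shortest route: G–H–C–A–E = 50 min.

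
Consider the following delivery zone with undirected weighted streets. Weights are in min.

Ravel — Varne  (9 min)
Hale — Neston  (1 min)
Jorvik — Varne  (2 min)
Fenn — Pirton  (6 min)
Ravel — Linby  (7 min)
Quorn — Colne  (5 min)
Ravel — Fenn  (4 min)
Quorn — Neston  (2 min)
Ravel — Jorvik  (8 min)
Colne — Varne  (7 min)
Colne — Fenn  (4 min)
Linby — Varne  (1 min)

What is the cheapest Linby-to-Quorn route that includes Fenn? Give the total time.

20 min

Shortest Linby→Fenn: Linby–Ravel–Fenn = 11
Best Fenn to Quorn: Fenn–Colne–Quorn costing 9
Total via Fenn: 11 + 9 = 20 min.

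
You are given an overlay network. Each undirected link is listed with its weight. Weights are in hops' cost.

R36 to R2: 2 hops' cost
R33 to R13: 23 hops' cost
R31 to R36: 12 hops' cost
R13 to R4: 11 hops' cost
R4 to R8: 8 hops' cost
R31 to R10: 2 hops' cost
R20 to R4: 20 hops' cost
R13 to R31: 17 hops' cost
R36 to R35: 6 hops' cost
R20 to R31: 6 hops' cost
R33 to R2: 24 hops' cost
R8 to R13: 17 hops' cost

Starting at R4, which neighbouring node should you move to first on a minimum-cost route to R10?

R20

Candidate routes:
R4 → R20 → R31 → R10: 20+6+2 = 28
R4 → R13 → R31 → R10: 11+17+2 = 30
Cheapest is R4 → R20 → R31 → R10 at 28 hops' cost.
So from R4 the first move is to R20.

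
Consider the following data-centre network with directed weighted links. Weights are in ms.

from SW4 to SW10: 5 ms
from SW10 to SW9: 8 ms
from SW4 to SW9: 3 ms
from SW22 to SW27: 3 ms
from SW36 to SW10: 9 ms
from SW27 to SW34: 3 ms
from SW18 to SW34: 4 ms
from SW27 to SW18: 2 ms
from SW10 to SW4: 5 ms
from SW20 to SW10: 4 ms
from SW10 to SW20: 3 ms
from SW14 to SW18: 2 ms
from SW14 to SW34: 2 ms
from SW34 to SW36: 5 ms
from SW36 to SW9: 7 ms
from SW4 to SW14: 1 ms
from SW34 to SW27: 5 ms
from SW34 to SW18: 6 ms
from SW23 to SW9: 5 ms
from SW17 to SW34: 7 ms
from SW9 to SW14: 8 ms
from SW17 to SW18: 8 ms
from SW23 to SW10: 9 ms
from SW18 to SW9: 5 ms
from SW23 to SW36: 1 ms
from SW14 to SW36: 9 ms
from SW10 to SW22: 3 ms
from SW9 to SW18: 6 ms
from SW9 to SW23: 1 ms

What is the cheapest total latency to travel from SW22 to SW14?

Shortest distances from SW22:
SW22: 0
SW27: 3  (via SW22)
SW18: 5  (via SW27)
SW34: 6  (via SW27)
SW9: 10  (via SW18)
SW36: 11  (via SW34)
SW23: 11  (via SW9)
SW14: 18  (via SW9)
Shortest route: SW22–SW27–SW18–SW9–SW14 = 18 ms.

18 ms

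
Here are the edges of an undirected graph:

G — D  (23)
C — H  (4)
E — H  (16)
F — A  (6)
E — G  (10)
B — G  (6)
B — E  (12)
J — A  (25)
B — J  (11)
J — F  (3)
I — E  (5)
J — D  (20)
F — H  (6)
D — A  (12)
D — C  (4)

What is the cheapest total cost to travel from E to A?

Enumerating some paths:
E → B → J → F → A: 12+11+3+6 = 32
E → H → F → A: 16+6+6 = 28
Cheapest is E → H → F → A at 28.

28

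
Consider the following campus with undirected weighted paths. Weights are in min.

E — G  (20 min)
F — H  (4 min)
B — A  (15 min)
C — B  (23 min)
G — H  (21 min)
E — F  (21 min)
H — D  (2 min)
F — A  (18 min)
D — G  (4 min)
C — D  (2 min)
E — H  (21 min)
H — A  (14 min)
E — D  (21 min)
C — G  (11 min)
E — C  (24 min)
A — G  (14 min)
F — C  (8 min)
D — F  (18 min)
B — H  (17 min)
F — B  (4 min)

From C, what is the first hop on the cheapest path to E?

D

Candidate routes:
C → E: 24 = 24
C → D → E: 2+21 = 23
The minimum is 23 min via C → D → E.
So from C the first move is to D.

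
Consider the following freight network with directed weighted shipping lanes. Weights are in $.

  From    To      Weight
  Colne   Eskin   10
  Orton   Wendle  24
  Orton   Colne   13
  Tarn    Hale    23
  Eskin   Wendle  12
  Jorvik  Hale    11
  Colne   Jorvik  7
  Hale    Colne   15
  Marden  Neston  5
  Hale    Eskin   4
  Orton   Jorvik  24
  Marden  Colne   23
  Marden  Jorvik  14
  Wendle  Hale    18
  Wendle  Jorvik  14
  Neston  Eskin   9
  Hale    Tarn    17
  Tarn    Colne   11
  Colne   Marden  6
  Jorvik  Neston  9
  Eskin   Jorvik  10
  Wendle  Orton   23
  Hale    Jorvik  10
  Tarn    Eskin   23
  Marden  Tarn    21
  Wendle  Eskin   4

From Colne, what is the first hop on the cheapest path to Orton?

Eskin

Enumerating some paths:
Colne - Marden - Neston - Eskin - Wendle - Orton: 6+5+9+12+23 = 55
Colne - Eskin - Wendle - Orton: 10+12+23 = 45
Colne - Jorvik - Hale - Eskin - Wendle - Orton: 7+11+4+12+23 = 57
Colne - Jorvik - Neston - Eskin - Wendle - Orton: 7+9+9+12+23 = 60
Cheapest is Colne - Eskin - Wendle - Orton at $45.
So from Colne the first move is to Eskin.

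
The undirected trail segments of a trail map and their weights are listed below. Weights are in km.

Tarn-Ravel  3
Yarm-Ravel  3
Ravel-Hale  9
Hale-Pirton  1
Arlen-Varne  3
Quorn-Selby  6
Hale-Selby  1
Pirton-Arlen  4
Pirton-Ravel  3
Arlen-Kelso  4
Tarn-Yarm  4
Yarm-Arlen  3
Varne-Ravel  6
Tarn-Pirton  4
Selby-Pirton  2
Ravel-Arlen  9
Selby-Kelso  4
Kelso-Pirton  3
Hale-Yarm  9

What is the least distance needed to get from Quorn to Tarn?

12 km

Compare a few routes:
Quorn → Selby → Pirton → Tarn: 6+2+4 = 12
Quorn → Selby → Pirton → Ravel → Tarn: 6+2+3+3 = 14
Cheapest is Quorn → Selby → Pirton → Tarn at 12 km.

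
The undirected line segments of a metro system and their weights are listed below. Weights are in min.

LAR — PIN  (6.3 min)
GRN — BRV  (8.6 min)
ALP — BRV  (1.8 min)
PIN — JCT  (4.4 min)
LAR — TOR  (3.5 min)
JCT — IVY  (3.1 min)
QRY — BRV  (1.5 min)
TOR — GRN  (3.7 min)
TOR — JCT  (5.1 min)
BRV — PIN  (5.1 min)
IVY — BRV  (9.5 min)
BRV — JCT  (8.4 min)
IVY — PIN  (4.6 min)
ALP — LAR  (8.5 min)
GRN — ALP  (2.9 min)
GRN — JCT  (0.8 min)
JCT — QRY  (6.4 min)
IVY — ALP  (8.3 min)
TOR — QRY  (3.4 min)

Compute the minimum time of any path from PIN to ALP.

Shortest distances from PIN:
PIN: 0
JCT: 4.4  (via PIN)
IVY: 4.6  (via PIN)
BRV: 5.1  (via PIN)
GRN: 5.2  (via JCT)
LAR: 6.3  (via PIN)
QRY: 6.6  (via BRV)
ALP: 6.9  (via BRV)
Shortest route: PIN–BRV–ALP = 6.9 min.

6.9 min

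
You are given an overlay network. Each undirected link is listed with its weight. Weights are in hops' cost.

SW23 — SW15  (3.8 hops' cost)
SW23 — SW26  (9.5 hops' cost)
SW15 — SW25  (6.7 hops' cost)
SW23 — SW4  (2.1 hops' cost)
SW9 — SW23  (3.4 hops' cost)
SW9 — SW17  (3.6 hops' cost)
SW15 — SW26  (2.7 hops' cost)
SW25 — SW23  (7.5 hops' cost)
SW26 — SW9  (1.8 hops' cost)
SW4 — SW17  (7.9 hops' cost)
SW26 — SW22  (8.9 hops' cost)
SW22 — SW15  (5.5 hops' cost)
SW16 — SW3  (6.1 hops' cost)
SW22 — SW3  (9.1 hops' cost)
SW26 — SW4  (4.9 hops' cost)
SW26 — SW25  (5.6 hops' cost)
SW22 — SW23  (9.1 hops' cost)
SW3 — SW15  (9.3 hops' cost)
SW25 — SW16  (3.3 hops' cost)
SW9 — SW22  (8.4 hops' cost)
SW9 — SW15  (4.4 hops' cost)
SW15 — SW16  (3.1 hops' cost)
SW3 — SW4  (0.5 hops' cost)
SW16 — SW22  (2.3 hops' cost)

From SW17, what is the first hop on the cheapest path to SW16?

Compare a few routes:
SW17–SW9–SW15–SW16: 3.6+4.4+3.1 = 11.1
SW17–SW9–SW26–SW15–SW16: 3.6+1.8+2.7+3.1 = 11.2
Cheapest is SW17–SW9–SW15–SW16 at 11.1 hops' cost.
So from SW17 the first move is to SW9.

SW9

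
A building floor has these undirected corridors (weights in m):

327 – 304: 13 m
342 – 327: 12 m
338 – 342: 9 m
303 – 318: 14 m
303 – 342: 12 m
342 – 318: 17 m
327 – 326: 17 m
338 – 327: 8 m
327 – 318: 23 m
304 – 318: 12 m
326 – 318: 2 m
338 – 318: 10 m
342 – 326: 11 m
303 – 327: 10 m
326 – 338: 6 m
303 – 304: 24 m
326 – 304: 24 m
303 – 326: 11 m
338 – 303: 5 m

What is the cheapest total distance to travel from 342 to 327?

12 m

Settle nodes by increasing distance from 342:
342: 0
338: 9  (via 342)
326: 11  (via 342)
303: 12  (via 342)
327: 12  (via 342)
Shortest route: 342 → 327 = 12 m.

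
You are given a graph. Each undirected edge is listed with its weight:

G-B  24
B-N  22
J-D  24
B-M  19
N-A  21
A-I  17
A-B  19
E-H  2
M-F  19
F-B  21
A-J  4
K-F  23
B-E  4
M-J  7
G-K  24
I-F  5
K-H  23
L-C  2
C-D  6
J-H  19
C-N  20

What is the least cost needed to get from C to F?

Settle nodes by increasing distance from C:
C: 0
L: 2  (via C)
D: 6  (via C)
N: 20  (via C)
J: 30  (via D)
A: 34  (via J)
M: 37  (via J)
B: 42  (via N)
E: 46  (via B)
H: 48  (via E)
I: 51  (via A)
F: 56  (via M)
Shortest route: C–D–J–M–F = 56.

56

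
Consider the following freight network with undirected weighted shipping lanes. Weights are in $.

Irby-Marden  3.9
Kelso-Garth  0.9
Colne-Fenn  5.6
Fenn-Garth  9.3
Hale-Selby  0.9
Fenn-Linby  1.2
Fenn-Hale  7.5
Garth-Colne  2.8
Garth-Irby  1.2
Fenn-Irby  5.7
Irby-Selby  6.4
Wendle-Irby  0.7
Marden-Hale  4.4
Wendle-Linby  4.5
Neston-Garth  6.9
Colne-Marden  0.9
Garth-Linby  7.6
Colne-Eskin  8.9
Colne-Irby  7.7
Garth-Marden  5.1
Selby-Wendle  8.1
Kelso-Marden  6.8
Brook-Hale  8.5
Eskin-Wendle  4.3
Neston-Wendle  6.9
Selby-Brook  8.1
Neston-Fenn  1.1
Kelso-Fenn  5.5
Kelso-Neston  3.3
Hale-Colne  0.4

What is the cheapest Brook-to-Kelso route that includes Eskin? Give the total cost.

$24.9

Best Brook to Eskin: Brook–Hale–Colne–Eskin costing 17.8
Shortest Eskin→Kelso: Eskin–Wendle–Irby–Garth–Kelso = 7.1
Total via Eskin: 17.8 + 7.1 = $24.9.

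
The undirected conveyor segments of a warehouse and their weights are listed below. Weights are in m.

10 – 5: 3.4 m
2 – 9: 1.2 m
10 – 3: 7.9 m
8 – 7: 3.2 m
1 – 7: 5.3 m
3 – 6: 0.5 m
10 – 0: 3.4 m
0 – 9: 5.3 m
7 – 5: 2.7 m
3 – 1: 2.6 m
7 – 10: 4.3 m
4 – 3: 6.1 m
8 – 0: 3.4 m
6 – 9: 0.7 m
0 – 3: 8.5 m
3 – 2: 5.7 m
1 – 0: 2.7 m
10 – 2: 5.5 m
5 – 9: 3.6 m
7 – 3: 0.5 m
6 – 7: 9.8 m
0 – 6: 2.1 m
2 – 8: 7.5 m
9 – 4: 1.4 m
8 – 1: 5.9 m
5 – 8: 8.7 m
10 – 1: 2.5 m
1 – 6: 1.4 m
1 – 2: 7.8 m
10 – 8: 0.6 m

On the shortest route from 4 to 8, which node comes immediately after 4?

9

Candidate routes:
4–9–6–1–10–8: 1.4+0.7+1.4+2.5+0.6 = 6.6
4–9–6–3–7–8: 1.4+0.7+0.5+0.5+3.2 = 6.3
Cheapest is 4–9–6–3–7–8 at 6.3 m.
So from 4 the first move is to 9.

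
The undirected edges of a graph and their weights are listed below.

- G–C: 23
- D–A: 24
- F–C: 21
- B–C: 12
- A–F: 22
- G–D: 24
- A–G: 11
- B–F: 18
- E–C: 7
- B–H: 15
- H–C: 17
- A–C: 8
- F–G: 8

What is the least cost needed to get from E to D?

39

Enumerating some paths:
E–C–A–D: 7+8+24 = 39
E–C–A–G–D: 7+8+11+24 = 50
E–C–G–D: 7+23+24 = 54
The minimum is 39 via E–C–A–D.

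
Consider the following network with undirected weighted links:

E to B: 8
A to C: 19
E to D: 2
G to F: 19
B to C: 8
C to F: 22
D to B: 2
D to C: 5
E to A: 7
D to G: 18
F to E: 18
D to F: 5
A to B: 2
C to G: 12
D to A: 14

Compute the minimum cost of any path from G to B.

19

Enumerating some paths:
G–F–D–B: 19+5+2 = 26
G–D–B: 18+2 = 20
G–C–B: 12+8 = 20
G–C–D–B: 12+5+2 = 19
The minimum is 19 via G–C–D–B.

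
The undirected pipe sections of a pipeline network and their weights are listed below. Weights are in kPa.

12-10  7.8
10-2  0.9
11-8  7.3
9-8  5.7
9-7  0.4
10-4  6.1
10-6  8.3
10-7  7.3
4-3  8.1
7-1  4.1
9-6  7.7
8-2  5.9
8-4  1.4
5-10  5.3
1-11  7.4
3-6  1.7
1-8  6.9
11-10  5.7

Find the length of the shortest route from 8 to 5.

Candidate routes:
8 → 4 → 10 → 5: 1.4+6.1+5.3 = 12.8
8 → 2 → 10 → 5: 5.9+0.9+5.3 = 12.1
8 → 11 → 10 → 5: 7.3+5.7+5.3 = 18.3
Cheapest is 8 → 2 → 10 → 5 at 12.1 kPa.

12.1 kPa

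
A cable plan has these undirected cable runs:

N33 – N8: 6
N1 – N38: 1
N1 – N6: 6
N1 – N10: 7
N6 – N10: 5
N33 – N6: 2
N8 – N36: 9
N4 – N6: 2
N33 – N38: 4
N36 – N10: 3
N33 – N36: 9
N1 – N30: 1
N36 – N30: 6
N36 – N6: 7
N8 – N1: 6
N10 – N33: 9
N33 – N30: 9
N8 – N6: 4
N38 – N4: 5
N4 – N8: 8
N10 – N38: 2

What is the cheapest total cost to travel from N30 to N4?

7

Compare a few routes:
N30 → N1 → N38 → N33 → N6 → N4: 1+1+4+2+2 = 10
N30 → N1 → N6 → N4: 1+6+2 = 9
N30 → N1 → N38 → N10 → N6 → N4: 1+1+2+5+2 = 11
N30 → N1 → N38 → N4: 1+1+5 = 7
Cheapest is N30 → N1 → N38 → N4 at 7.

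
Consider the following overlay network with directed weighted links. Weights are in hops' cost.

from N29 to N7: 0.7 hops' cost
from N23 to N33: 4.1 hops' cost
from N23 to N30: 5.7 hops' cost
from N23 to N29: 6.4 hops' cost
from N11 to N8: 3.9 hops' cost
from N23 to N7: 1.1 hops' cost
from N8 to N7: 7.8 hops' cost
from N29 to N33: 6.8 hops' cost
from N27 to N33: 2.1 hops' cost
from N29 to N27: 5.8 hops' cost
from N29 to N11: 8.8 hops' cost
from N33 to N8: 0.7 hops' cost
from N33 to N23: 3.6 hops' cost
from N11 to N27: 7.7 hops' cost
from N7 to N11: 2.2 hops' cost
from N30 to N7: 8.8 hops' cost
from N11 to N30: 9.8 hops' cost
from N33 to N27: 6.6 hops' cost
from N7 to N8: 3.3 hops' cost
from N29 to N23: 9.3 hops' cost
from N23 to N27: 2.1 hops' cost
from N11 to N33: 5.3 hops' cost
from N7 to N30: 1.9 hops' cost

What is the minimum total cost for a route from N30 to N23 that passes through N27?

24.4 hops' cost

Shortest N30→N27: N30–N7–N11–N27 = 18.7
Best N27 to N23: N27–N33–N23 costing 5.7
Total via N27: 18.7 + 5.7 = 24.4 hops' cost.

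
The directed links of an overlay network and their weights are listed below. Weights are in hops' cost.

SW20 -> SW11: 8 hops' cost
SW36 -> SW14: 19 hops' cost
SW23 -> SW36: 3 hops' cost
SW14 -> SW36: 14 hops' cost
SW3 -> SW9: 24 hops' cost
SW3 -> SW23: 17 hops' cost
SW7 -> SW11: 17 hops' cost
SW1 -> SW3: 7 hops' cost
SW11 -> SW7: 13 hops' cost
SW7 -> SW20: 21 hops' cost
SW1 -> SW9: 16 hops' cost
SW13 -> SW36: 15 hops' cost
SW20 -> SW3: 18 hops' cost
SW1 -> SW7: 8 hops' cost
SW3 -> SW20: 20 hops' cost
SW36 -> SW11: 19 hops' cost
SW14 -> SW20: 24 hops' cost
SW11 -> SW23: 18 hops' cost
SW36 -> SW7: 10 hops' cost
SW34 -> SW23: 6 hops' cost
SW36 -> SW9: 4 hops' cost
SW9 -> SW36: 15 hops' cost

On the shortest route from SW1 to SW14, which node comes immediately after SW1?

SW3

Compare a few routes:
SW1 → SW3 → SW23 → SW36 → SW14: 7+17+3+19 = 46
SW1 → SW9 → SW36 → SW14: 16+15+19 = 50
Cheapest is SW1 → SW3 → SW23 → SW36 → SW14 at 46 hops' cost.
So from SW1 the first move is to SW3.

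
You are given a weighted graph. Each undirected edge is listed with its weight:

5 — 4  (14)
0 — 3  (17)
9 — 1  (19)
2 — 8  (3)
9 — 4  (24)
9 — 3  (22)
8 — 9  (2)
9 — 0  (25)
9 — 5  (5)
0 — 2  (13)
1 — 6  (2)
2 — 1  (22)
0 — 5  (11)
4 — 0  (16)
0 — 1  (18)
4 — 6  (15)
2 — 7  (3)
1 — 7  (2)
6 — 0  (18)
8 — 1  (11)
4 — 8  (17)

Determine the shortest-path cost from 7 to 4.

Running Dijkstra from 7:
7: 0
1: 2  (via 7)
2: 3  (via 7)
6: 4  (via 1)
8: 6  (via 2)
9: 8  (via 8)
5: 13  (via 9)
0: 16  (via 2)
4: 19  (via 6)
Shortest route: 7–1–6–4 = 19.

19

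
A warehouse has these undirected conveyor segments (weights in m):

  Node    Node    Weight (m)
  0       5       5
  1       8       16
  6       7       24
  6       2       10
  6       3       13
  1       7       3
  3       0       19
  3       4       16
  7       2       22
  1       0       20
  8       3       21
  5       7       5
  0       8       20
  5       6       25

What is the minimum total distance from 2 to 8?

41 m

Compare a few routes:
2 → 7 → 5 → 0 → 8: 22+5+5+20 = 52
2 → 6 → 3 → 8: 10+13+21 = 44
2 → 7 → 1 → 8: 22+3+16 = 41
2 → 6 → 7 → 1 → 8: 10+24+3+16 = 53
The minimum is 41 m via 2 → 7 → 1 → 8.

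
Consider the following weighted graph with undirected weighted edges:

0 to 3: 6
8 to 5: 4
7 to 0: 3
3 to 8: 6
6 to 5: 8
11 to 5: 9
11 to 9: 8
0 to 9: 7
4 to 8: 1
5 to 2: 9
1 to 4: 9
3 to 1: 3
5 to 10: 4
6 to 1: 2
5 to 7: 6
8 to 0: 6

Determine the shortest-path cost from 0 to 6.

Running Dijkstra from 0:
0: 0
7: 3  (via 0)
3: 6  (via 0)
8: 6  (via 0)
4: 7  (via 8)
9: 7  (via 0)
1: 9  (via 3)
5: 9  (via 7)
6: 11  (via 1)
Shortest route: 0–3–1–6 = 11.

11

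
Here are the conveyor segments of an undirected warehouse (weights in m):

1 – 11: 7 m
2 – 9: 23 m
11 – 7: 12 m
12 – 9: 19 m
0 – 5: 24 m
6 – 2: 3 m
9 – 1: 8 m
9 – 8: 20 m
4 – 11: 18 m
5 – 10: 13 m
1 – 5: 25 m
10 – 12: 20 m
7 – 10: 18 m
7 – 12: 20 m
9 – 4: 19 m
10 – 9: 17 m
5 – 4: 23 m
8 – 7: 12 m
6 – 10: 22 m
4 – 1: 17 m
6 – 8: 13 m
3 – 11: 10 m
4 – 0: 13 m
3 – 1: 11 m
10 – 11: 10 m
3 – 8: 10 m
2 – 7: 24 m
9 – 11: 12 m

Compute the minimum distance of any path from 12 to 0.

51 m

Candidate routes:
12 - 9 - 4 - 0: 19+19+13 = 51
12 - 9 - 1 - 4 - 0: 19+8+17+13 = 57
The minimum is 51 m via 12 - 9 - 4 - 0.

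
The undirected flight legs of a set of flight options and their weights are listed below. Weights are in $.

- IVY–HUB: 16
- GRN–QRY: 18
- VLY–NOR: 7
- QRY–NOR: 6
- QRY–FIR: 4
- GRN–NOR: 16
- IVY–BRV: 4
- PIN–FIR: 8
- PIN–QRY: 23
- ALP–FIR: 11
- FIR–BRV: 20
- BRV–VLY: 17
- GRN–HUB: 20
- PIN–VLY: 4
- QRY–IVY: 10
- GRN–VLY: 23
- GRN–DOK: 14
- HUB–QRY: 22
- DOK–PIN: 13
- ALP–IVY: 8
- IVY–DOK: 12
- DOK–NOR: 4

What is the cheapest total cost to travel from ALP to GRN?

$33

Settle nodes by increasing distance from ALP:
ALP: 0
IVY: 8  (via ALP)
FIR: 11  (via ALP)
BRV: 12  (via IVY)
QRY: 15  (via FIR)
PIN: 19  (via FIR)
DOK: 20  (via IVY)
NOR: 21  (via QRY)
VLY: 23  (via PIN)
HUB: 24  (via IVY)
GRN: 33  (via QRY)
Shortest route: ALP–FIR–QRY–GRN = $33.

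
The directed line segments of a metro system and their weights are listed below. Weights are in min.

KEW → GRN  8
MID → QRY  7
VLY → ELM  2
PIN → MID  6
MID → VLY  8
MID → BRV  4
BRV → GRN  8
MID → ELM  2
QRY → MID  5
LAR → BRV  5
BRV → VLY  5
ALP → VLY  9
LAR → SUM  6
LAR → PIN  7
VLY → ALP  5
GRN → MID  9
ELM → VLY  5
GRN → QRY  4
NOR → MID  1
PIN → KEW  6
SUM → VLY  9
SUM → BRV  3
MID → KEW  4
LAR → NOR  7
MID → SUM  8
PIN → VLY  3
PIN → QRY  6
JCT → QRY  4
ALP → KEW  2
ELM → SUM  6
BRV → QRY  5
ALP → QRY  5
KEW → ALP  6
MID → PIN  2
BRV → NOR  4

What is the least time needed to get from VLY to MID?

15 min

Settle nodes by increasing distance from VLY:
VLY: 0
ELM: 2  (via VLY)
ALP: 5  (via VLY)
KEW: 7  (via ALP)
SUM: 8  (via ELM)
QRY: 10  (via ALP)
BRV: 11  (via SUM)
NOR: 15  (via BRV)
MID: 15  (via QRY)
Shortest route: VLY → ALP → QRY → MID = 15 min.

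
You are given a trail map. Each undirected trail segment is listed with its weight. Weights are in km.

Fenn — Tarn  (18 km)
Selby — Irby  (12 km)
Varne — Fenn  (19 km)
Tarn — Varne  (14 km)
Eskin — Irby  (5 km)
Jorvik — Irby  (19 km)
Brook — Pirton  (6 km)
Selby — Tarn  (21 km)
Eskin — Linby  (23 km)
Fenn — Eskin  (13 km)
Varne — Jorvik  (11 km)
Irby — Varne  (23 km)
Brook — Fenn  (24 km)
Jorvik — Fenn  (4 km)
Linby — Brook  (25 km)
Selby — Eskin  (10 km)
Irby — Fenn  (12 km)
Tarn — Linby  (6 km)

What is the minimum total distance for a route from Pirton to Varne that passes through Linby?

Best Pirton to Linby: Pirton–Brook–Linby costing 31
Shortest Linby→Varne: Linby–Tarn–Varne = 20
Total via Linby: 31 + 20 = 51 km.

51 km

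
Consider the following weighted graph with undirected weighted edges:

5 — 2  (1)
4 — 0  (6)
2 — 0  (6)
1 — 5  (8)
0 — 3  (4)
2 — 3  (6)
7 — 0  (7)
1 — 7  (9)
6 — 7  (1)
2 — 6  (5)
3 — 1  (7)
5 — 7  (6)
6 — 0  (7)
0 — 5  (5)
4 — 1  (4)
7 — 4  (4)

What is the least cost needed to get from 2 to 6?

5

Enumerating some paths:
2–5–7–6: 1+6+1 = 8
2–6: 5 = 5
The minimum is 5 via 2–6.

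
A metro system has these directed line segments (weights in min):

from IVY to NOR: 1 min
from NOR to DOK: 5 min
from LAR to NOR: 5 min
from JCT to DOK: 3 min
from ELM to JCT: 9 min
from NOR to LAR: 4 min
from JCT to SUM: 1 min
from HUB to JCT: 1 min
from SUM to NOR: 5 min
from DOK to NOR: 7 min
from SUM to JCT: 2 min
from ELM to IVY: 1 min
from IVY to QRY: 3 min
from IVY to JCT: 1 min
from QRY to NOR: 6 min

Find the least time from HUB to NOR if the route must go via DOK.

11 min

Best HUB to DOK: HUB–JCT–DOK costing 4
Shortest DOK→NOR: DOK–NOR = 7
Total via DOK: 4 + 7 = 11 min.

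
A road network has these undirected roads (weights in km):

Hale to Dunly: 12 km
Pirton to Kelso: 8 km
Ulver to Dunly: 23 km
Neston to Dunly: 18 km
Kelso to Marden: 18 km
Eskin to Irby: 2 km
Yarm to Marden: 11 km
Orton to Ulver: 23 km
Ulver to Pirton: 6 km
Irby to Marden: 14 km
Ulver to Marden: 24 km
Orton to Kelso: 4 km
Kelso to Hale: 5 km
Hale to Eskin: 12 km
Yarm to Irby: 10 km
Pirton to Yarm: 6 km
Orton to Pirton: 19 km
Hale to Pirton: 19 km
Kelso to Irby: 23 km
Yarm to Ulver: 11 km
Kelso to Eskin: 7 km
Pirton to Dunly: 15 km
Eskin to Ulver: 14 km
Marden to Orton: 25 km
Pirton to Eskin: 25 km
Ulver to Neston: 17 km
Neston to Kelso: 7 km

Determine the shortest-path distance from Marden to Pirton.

Running Dijkstra from Marden:
Marden: 0
Yarm: 11  (via Marden)
Irby: 14  (via Marden)
Eskin: 16  (via Irby)
Pirton: 17  (via Yarm)
Shortest route: Marden–Yarm–Pirton = 17 km.

17 km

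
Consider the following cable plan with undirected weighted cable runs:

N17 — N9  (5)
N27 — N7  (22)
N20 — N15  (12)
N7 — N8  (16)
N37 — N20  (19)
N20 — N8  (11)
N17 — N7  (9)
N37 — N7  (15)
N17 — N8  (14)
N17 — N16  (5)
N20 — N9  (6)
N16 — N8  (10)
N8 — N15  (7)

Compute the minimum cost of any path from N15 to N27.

45

Candidate routes:
N15–N8–N7–N27: 7+16+22 = 45
N15–N8–N17–N7–N27: 7+14+9+22 = 52
The minimum is 45 via N15–N8–N7–N27.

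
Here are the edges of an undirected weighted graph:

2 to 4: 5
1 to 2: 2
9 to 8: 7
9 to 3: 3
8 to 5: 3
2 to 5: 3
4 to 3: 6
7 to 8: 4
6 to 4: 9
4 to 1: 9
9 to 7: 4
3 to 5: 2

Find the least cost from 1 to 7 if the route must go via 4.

Best 1 to 4: 1 → 2 → 4 costing 7
Best 4 to 7: 4 → 3 → 9 → 7 costing 13
Total via 4: 7 + 13 = 20.

20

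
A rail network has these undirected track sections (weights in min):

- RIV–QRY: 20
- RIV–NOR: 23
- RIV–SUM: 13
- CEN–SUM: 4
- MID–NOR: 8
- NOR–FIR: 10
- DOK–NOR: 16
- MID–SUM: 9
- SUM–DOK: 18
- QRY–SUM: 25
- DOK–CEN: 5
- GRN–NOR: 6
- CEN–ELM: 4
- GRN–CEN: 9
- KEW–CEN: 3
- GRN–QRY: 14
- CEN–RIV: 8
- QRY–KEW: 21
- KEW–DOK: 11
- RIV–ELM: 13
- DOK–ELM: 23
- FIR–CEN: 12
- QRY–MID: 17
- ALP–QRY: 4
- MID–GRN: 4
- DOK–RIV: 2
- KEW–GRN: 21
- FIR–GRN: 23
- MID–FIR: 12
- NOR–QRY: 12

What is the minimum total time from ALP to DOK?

Candidate routes:
ALP → QRY → KEW → CEN → DOK: 4+21+3+5 = 33
ALP → QRY → NOR → DOK: 4+12+16 = 32
ALP → QRY → GRN → CEN → DOK: 4+14+9+5 = 32
ALP → QRY → RIV → DOK: 4+20+2 = 26
The minimum is 26 min via ALP → QRY → RIV → DOK.

26 min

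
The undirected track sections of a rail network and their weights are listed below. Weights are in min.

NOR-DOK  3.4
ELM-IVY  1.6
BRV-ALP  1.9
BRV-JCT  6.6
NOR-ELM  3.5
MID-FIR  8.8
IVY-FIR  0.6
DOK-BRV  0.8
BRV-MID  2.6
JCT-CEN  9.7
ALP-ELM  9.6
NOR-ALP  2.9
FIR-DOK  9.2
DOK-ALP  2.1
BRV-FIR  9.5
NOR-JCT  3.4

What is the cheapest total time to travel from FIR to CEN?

18.8 min

Shortest distances from FIR:
FIR: 0
IVY: 0.6  (via FIR)
ELM: 2.2  (via IVY)
NOR: 5.7  (via ELM)
ALP: 8.6  (via NOR)
MID: 8.8  (via FIR)
DOK: 9.1  (via NOR)
JCT: 9.1  (via NOR)
BRV: 9.5  (via FIR)
CEN: 18.8  (via JCT)
Shortest route: FIR → IVY → ELM → NOR → JCT → CEN = 18.8 min.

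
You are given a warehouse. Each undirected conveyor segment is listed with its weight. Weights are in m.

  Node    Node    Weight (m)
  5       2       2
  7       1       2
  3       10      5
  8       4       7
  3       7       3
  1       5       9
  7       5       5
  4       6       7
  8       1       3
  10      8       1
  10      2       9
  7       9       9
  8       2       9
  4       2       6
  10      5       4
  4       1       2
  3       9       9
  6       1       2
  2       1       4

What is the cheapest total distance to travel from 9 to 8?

14 m

Settle nodes by increasing distance from 9:
9: 0
3: 9  (via 9)
7: 9  (via 9)
1: 11  (via 7)
4: 13  (via 1)
6: 13  (via 1)
5: 14  (via 7)
8: 14  (via 1)
Shortest route: 9–7–1–8 = 14 m.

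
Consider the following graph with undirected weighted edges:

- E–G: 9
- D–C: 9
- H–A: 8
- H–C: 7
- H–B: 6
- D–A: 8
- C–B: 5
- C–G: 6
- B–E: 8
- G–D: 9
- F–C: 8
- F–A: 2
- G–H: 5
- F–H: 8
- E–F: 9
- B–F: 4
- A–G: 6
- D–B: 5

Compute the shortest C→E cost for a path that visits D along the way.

Shortest C→D: C → D = 9
Shortest D→E: D → B → E = 13
Total via D: 9 + 13 = 22.

22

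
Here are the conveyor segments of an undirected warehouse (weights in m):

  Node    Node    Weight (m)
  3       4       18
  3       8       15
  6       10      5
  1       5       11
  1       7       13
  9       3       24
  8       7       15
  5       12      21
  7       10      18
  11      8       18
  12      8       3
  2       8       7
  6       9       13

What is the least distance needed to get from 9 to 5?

Candidate routes:
9 - 6 - 10 - 7 - 1 - 5: 13+5+18+13+11 = 60
9 - 3 - 8 - 12 - 5: 24+15+3+21 = 63
9 - 6 - 10 - 7 - 8 - 12 - 5: 13+5+18+15+3+21 = 75
The minimum is 60 m via 9 - 6 - 10 - 7 - 1 - 5.

60 m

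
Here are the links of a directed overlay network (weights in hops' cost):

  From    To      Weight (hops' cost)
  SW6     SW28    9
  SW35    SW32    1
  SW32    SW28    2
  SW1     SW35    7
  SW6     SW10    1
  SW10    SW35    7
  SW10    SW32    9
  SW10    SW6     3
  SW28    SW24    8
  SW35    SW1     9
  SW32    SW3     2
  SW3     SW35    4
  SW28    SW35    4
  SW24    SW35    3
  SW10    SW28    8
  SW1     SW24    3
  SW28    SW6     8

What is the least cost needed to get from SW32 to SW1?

15 hops' cost

Enumerating some paths:
SW32 → SW3 → SW35 → SW1: 2+4+9 = 15
SW32 → SW28 → SW24 → SW35 → SW1: 2+8+3+9 = 22
Cheapest is SW32 → SW3 → SW35 → SW1 at 15 hops' cost.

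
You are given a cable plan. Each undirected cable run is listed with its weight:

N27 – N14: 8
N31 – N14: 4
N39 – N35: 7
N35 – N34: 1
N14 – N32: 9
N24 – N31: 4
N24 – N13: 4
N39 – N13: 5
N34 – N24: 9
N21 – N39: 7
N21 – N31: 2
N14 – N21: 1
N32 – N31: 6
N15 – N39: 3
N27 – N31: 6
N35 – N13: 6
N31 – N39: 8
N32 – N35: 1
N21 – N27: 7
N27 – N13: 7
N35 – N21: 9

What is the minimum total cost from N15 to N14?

11

Compare a few routes:
N15 → N39 → N21 → N14: 3+7+1 = 11
N15 → N39 → N31 → N21 → N14: 3+8+2+1 = 14
Cheapest is N15 → N39 → N21 → N14 at 11.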